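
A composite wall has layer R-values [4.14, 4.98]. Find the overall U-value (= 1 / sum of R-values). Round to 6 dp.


R_total = 4.14 + 4.98 = 9.12
U = 1/9.12 = 0.109649

0.109649


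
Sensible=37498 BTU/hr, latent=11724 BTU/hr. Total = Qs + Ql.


Qt = 37498 + 11724 = 49222 BTU/hr

49222 BTU/hr


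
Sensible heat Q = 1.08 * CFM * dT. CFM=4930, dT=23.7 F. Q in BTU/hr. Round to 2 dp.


Q = 1.08 * 4930 * 23.7 = 126188.28 BTU/hr

126188.28 BTU/hr


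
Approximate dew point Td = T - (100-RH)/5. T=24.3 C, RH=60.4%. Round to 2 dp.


Td = 24.3 - (100-60.4)/5 = 16.38 C

16.38 C


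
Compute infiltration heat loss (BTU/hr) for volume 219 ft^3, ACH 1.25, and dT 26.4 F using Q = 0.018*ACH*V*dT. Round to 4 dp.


Q = 0.018 * 1.25 * 219 * 26.4 = 130.0860 BTU/hr

130.0860 BTU/hr


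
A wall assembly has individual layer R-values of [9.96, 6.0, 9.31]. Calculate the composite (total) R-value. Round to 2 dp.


R_total = 9.96 + 6.0 + 9.31 = 25.27

25.27


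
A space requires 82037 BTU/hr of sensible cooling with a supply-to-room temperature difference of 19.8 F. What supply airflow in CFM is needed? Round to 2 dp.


CFM = 82037 / (1.08 * 19.8) = 3836.37

3836.37 CFM


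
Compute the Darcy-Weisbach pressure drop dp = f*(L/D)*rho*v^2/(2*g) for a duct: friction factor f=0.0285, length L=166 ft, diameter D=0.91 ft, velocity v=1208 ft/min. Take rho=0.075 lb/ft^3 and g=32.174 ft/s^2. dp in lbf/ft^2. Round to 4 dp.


v_fps = 1208/60 = 20.1333 ft/s
dp = 0.0285*(166/0.91)*0.075*20.1333^2/(2*32.174) = 2.4562 lbf/ft^2

2.4562 lbf/ft^2


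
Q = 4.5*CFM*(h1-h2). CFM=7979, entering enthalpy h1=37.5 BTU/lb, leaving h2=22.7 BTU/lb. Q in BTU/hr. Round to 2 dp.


Q = 4.5 * 7979 * (37.5 - 22.7) = 531401.40 BTU/hr

531401.40 BTU/hr


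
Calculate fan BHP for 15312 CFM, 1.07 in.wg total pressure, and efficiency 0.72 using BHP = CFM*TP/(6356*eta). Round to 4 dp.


BHP = 15312 * 1.07 / (6356 * 0.72) = 3.5801 hp

3.5801 hp


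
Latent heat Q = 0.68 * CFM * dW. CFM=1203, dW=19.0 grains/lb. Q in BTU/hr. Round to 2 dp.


Q = 0.68 * 1203 * 19.0 = 15542.76 BTU/hr

15542.76 BTU/hr


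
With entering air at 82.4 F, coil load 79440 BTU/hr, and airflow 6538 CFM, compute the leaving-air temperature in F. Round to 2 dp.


dT = 79440/(1.08*6538) = 11.2505
T_leave = 82.4 - 11.2505 = 71.15 F

71.15 F


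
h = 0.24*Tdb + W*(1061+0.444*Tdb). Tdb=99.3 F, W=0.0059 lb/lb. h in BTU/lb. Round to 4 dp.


h = 0.24*99.3 + 0.0059*(1061+0.444*99.3) = 30.3520 BTU/lb

30.3520 BTU/lb


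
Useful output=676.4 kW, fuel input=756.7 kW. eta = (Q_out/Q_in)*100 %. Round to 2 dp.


eta = (676.4/756.7)*100 = 89.39 %

89.39 %


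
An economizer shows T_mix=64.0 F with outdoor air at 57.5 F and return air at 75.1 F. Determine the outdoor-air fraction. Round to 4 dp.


frac = (64.0 - 75.1) / (57.5 - 75.1) = 0.6307

0.6307


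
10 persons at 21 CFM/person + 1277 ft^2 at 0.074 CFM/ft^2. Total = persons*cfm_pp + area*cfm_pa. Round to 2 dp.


Total = 10*21 + 1277*0.074 = 304.50 CFM

304.50 CFM


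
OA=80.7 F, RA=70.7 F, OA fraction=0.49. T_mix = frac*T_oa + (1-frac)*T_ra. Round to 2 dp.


T_mix = 0.49*80.7 + 0.51*70.7 = 75.60 F

75.60 F


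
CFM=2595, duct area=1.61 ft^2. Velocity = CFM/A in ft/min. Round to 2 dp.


V = 2595 / 1.61 = 1611.80 ft/min

1611.80 ft/min


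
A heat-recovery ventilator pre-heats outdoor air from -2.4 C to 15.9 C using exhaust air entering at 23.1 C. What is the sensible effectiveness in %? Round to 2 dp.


eff = (15.9-(-2.4))/(23.1-(-2.4))*100 = 71.76 %

71.76 %


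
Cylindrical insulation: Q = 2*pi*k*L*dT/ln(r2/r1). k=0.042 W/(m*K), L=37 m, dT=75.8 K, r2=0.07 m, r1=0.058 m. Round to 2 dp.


Q = 2*pi*0.042*37*75.8/ln(0.07/0.058) = 3935.70 W

3935.70 W


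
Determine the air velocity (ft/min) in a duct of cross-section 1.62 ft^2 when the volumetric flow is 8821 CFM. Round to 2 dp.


V = 8821 / 1.62 = 5445.06 ft/min

5445.06 ft/min


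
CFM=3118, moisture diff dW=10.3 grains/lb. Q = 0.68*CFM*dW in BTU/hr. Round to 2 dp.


Q = 0.68 * 3118 * 10.3 = 21838.47 BTU/hr

21838.47 BTU/hr


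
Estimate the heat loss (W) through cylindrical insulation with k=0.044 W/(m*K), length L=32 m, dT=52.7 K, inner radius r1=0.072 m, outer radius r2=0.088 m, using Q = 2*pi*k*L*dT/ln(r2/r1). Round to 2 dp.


Q = 2*pi*0.044*32*52.7/ln(0.088/0.072) = 2323.32 W

2323.32 W


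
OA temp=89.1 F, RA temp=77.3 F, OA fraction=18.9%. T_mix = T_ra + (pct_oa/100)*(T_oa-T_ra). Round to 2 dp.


T_mix = 77.3 + (18.9/100)*(89.1-77.3) = 79.53 F

79.53 F


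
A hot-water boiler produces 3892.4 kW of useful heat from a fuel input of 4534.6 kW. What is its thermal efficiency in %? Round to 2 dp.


eta = (3892.4/4534.6)*100 = 85.84 %

85.84 %


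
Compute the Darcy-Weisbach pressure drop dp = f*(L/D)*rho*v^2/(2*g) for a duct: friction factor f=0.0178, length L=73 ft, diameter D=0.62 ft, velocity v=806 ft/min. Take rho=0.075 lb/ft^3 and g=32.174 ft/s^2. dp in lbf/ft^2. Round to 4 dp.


v_fps = 806/60 = 13.4333 ft/s
dp = 0.0178*(73/0.62)*0.075*13.4333^2/(2*32.174) = 0.4408 lbf/ft^2

0.4408 lbf/ft^2


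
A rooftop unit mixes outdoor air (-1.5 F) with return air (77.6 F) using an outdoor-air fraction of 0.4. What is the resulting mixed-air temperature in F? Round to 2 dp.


T_mix = 0.4*(-1.5) + 0.6*77.6 = 45.96 F

45.96 F


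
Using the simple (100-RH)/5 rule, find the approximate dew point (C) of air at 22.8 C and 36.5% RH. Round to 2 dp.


Td = 22.8 - (100-36.5)/5 = 10.10 C

10.10 C


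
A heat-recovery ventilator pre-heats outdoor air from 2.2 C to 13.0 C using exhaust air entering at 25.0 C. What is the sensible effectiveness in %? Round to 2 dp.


eff = (13.0-2.2)/(25.0-2.2)*100 = 47.37 %

47.37 %


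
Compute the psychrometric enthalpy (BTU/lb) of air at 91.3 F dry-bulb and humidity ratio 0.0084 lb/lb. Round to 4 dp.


h = 0.24*91.3 + 0.0084*(1061+0.444*91.3) = 31.1649 BTU/lb

31.1649 BTU/lb


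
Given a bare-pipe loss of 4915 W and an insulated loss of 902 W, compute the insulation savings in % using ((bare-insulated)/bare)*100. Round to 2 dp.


Savings = ((4915-902)/4915)*100 = 81.65 %

81.65 %


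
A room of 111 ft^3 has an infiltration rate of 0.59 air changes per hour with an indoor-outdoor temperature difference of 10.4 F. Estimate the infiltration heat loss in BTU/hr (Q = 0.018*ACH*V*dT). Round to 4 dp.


Q = 0.018 * 0.59 * 111 * 10.4 = 12.2597 BTU/hr

12.2597 BTU/hr


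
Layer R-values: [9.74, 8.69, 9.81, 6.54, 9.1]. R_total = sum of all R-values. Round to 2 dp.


R_total = 9.74 + 8.69 + 9.81 + 6.54 + 9.1 = 43.88

43.88


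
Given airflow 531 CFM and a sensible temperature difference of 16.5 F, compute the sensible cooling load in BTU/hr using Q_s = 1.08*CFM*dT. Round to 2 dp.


Q = 1.08 * 531 * 16.5 = 9462.42 BTU/hr

9462.42 BTU/hr


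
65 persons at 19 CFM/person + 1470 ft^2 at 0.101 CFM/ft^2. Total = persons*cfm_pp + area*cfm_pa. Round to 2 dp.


Total = 65*19 + 1470*0.101 = 1383.47 CFM

1383.47 CFM


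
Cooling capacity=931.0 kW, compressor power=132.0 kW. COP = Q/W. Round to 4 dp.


COP = 931.0 / 132.0 = 7.0530

7.0530


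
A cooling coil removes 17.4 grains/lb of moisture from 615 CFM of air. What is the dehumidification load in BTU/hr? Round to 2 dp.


Q = 0.68 * 615 * 17.4 = 7276.68 BTU/hr

7276.68 BTU/hr


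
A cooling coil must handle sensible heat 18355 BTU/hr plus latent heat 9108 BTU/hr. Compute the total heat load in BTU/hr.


Qt = 18355 + 9108 = 27463 BTU/hr

27463 BTU/hr


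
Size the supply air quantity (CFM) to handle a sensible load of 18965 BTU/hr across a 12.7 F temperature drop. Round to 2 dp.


CFM = 18965 / (1.08 * 12.7) = 1382.69

1382.69 CFM


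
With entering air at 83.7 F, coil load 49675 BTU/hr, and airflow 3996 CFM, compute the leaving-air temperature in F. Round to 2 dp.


dT = 49675/(1.08*3996) = 11.5104
T_leave = 83.7 - 11.5104 = 72.19 F

72.19 F


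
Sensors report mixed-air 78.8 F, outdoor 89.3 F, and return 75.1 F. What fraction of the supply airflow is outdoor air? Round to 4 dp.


frac = (78.8 - 75.1) / (89.3 - 75.1) = 0.2606

0.2606


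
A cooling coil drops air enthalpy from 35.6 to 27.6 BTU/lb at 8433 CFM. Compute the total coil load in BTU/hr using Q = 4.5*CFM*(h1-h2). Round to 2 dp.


Q = 4.5 * 8433 * (35.6 - 27.6) = 303588.00 BTU/hr

303588.00 BTU/hr


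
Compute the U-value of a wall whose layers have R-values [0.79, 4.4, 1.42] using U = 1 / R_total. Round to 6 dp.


R_total = 0.79 + 4.4 + 1.42 = 6.61
U = 1/6.61 = 0.151286

0.151286


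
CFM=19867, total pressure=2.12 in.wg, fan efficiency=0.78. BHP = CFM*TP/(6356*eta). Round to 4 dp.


BHP = 19867 * 2.12 / (6356 * 0.78) = 8.4955 hp

8.4955 hp


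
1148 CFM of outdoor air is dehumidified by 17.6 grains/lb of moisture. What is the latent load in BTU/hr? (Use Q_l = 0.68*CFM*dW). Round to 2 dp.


Q = 0.68 * 1148 * 17.6 = 13739.26 BTU/hr

13739.26 BTU/hr


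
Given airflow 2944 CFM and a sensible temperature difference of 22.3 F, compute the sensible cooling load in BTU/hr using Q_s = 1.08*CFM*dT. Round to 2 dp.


Q = 1.08 * 2944 * 22.3 = 70903.30 BTU/hr

70903.30 BTU/hr


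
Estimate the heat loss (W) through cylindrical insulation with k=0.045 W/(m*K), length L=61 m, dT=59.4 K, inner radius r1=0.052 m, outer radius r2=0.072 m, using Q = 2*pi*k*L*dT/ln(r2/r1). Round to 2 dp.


Q = 2*pi*0.045*61*59.4/ln(0.072/0.052) = 3148.19 W

3148.19 W


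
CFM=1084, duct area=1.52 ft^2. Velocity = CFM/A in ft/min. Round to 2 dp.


V = 1084 / 1.52 = 713.16 ft/min

713.16 ft/min


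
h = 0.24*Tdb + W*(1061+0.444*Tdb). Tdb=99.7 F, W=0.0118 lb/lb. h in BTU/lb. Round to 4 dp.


h = 0.24*99.7 + 0.0118*(1061+0.444*99.7) = 36.9701 BTU/lb

36.9701 BTU/lb


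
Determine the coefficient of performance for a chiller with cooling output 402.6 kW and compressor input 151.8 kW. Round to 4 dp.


COP = 402.6 / 151.8 = 2.6522

2.6522


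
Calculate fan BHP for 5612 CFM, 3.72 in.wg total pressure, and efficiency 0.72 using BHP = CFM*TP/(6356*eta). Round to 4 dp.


BHP = 5612 * 3.72 / (6356 * 0.72) = 4.5619 hp

4.5619 hp


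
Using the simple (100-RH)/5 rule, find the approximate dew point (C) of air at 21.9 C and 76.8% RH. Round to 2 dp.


Td = 21.9 - (100-76.8)/5 = 17.26 C

17.26 C


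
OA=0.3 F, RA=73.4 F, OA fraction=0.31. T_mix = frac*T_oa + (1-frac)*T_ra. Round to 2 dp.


T_mix = 0.31*0.3 + 0.69*73.4 = 50.74 F

50.74 F


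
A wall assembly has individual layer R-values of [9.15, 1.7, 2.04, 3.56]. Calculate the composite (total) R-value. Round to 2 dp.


R_total = 9.15 + 1.7 + 2.04 + 3.56 = 16.45

16.45


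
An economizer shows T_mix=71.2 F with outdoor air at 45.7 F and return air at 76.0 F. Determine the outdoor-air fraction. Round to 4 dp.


frac = (71.2 - 76.0) / (45.7 - 76.0) = 0.1584

0.1584


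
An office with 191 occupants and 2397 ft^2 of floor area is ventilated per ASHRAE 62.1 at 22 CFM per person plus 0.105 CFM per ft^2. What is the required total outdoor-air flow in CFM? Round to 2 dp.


Total = 191*22 + 2397*0.105 = 4453.69 CFM

4453.69 CFM


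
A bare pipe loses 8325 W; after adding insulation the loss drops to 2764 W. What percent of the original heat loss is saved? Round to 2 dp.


Savings = ((8325-2764)/8325)*100 = 66.80 %

66.80 %


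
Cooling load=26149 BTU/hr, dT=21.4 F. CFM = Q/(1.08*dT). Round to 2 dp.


CFM = 26149 / (1.08 * 21.4) = 1131.40

1131.40 CFM


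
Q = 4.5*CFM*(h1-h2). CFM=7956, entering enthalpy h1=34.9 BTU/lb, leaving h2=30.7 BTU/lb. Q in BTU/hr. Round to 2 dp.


Q = 4.5 * 7956 * (34.9 - 30.7) = 150368.40 BTU/hr

150368.40 BTU/hr


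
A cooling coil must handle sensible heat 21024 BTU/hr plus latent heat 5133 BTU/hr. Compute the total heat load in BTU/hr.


Qt = 21024 + 5133 = 26157 BTU/hr

26157 BTU/hr


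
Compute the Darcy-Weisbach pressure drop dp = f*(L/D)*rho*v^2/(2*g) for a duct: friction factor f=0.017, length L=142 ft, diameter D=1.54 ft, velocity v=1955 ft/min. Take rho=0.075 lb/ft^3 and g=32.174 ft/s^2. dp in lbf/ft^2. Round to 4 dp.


v_fps = 1955/60 = 32.5833 ft/s
dp = 0.017*(142/1.54)*0.075*32.5833^2/(2*32.174) = 1.9397 lbf/ft^2

1.9397 lbf/ft^2


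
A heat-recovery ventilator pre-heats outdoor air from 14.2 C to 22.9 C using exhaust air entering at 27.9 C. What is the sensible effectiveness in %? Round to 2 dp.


eff = (22.9-14.2)/(27.9-14.2)*100 = 63.50 %

63.50 %


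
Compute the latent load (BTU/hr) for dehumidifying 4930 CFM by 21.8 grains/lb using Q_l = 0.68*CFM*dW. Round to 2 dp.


Q = 0.68 * 4930 * 21.8 = 73082.32 BTU/hr

73082.32 BTU/hr


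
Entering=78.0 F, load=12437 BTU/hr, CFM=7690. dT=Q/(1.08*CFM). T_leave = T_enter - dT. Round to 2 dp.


dT = 12437/(1.08*7690) = 1.4975
T_leave = 78.0 - 1.4975 = 76.50 F

76.50 F


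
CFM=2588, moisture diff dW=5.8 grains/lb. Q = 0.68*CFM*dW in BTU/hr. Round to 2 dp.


Q = 0.68 * 2588 * 5.8 = 10207.07 BTU/hr

10207.07 BTU/hr


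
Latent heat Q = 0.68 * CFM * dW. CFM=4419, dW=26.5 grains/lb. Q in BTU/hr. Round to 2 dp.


Q = 0.68 * 4419 * 26.5 = 79630.38 BTU/hr

79630.38 BTU/hr


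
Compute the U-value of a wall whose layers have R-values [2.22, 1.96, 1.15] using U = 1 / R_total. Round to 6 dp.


R_total = 2.22 + 1.96 + 1.15 = 5.33
U = 1/5.33 = 0.187617

0.187617


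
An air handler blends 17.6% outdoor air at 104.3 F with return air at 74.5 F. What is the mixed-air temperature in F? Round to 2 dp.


T_mix = 74.5 + (17.6/100)*(104.3-74.5) = 79.74 F

79.74 F


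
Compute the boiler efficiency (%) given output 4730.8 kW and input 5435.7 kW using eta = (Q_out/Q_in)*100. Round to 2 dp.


eta = (4730.8/5435.7)*100 = 87.03 %

87.03 %


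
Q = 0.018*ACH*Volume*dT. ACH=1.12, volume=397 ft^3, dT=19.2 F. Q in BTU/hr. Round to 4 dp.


Q = 0.018 * 1.12 * 397 * 19.2 = 153.6676 BTU/hr

153.6676 BTU/hr


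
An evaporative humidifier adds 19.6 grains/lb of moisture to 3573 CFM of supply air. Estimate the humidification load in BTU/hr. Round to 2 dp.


Q = 0.68 * 3573 * 19.6 = 47620.94 BTU/hr

47620.94 BTU/hr


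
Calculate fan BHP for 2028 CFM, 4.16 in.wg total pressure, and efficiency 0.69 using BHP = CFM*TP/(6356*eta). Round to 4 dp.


BHP = 2028 * 4.16 / (6356 * 0.69) = 1.9237 hp

1.9237 hp


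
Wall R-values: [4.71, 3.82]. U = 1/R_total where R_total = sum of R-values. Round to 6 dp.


R_total = 4.71 + 3.82 = 8.53
U = 1/8.53 = 0.117233

0.117233


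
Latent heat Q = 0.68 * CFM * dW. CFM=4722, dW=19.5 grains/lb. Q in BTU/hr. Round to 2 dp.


Q = 0.68 * 4722 * 19.5 = 62613.72 BTU/hr

62613.72 BTU/hr


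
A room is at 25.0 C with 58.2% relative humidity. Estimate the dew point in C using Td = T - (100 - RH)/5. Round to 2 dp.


Td = 25.0 - (100-58.2)/5 = 16.64 C

16.64 C


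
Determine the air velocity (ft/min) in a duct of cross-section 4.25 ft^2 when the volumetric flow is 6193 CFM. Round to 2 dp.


V = 6193 / 4.25 = 1457.18 ft/min

1457.18 ft/min


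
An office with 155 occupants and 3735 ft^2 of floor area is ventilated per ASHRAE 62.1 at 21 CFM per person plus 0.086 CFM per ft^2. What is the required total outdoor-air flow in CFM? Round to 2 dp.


Total = 155*21 + 3735*0.086 = 3576.21 CFM

3576.21 CFM


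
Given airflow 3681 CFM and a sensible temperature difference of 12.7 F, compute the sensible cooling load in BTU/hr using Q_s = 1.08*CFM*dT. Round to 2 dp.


Q = 1.08 * 3681 * 12.7 = 50488.60 BTU/hr

50488.60 BTU/hr


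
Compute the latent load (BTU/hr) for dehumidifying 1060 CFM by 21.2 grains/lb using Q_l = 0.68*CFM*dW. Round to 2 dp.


Q = 0.68 * 1060 * 21.2 = 15280.96 BTU/hr

15280.96 BTU/hr


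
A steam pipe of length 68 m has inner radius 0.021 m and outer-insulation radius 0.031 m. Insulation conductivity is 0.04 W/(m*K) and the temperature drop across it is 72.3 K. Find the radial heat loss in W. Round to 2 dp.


Q = 2*pi*0.04*68*72.3/ln(0.031/0.021) = 3172.63 W

3172.63 W


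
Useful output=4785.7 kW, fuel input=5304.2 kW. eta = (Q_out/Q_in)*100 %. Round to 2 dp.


eta = (4785.7/5304.2)*100 = 90.22 %

90.22 %


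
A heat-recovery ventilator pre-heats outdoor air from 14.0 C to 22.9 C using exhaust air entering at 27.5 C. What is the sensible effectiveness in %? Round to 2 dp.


eff = (22.9-14.0)/(27.5-14.0)*100 = 65.93 %

65.93 %


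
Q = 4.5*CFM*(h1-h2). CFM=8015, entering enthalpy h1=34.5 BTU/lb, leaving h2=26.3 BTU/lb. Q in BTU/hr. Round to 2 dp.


Q = 4.5 * 8015 * (34.5 - 26.3) = 295753.50 BTU/hr

295753.50 BTU/hr


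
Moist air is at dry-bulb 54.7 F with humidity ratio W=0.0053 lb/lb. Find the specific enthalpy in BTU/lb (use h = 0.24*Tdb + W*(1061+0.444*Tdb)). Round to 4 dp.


h = 0.24*54.7 + 0.0053*(1061+0.444*54.7) = 18.8800 BTU/lb

18.8800 BTU/lb


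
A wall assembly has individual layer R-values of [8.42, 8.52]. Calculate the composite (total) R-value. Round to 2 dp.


R_total = 8.42 + 8.52 = 16.94

16.94


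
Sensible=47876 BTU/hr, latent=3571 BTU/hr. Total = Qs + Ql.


Qt = 47876 + 3571 = 51447 BTU/hr

51447 BTU/hr


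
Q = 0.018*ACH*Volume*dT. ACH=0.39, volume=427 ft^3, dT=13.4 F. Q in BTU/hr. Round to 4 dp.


Q = 0.018 * 0.39 * 427 * 13.4 = 40.1670 BTU/hr

40.1670 BTU/hr


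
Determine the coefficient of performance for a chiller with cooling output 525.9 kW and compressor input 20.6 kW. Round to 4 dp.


COP = 525.9 / 20.6 = 25.5291

25.5291


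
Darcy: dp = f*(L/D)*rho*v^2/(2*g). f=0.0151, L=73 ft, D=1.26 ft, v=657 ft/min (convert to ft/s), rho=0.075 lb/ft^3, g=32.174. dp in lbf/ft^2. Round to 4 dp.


v_fps = 657/60 = 10.95 ft/s
dp = 0.0151*(73/1.26)*0.075*10.95^2/(2*32.174) = 0.1223 lbf/ft^2

0.1223 lbf/ft^2


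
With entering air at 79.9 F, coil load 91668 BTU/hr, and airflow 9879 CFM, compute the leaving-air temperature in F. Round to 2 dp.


dT = 91668/(1.08*9879) = 8.5917
T_leave = 79.9 - 8.5917 = 71.31 F

71.31 F


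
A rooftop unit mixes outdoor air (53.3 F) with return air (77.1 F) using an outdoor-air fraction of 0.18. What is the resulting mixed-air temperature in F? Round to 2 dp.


T_mix = 0.18*53.3 + 0.82*77.1 = 72.82 F

72.82 F


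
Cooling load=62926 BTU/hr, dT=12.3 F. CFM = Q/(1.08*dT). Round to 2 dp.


CFM = 62926 / (1.08 * 12.3) = 4736.98

4736.98 CFM


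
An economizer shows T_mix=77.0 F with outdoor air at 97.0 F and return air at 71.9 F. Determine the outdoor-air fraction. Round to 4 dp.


frac = (77.0 - 71.9) / (97.0 - 71.9) = 0.2032

0.2032


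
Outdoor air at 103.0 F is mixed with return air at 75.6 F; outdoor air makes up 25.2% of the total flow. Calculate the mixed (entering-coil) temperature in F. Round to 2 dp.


T_mix = 75.6 + (25.2/100)*(103.0-75.6) = 82.50 F

82.50 F


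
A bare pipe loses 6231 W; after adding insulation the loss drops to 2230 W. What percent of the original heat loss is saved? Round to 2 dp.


Savings = ((6231-2230)/6231)*100 = 64.21 %

64.21 %


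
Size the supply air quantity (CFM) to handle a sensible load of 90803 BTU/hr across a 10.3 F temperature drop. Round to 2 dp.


CFM = 90803 / (1.08 * 10.3) = 8162.80

8162.80 CFM


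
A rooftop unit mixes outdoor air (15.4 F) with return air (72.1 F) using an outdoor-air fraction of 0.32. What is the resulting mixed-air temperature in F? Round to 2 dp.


T_mix = 0.32*15.4 + 0.68*72.1 = 53.96 F

53.96 F


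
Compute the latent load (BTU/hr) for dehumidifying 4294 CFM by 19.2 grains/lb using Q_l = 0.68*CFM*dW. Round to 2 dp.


Q = 0.68 * 4294 * 19.2 = 56062.46 BTU/hr

56062.46 BTU/hr


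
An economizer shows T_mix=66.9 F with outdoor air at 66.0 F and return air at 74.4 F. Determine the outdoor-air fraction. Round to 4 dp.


frac = (66.9 - 74.4) / (66.0 - 74.4) = 0.8929

0.8929


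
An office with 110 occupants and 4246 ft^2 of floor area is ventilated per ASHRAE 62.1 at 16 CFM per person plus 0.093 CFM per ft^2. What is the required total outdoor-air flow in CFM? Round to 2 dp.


Total = 110*16 + 4246*0.093 = 2154.88 CFM

2154.88 CFM


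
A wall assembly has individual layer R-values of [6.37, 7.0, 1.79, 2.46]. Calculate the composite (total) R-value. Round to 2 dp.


R_total = 6.37 + 7.0 + 1.79 + 2.46 = 17.62

17.62


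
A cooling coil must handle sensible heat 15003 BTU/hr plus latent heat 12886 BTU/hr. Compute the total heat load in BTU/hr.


Qt = 15003 + 12886 = 27889 BTU/hr

27889 BTU/hr


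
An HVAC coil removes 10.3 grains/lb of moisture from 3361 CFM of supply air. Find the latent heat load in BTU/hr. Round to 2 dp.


Q = 0.68 * 3361 * 10.3 = 23540.44 BTU/hr

23540.44 BTU/hr


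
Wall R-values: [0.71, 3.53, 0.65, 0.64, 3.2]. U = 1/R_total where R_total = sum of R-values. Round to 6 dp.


R_total = 0.71 + 3.53 + 0.65 + 0.64 + 3.2 = 8.73
U = 1/8.73 = 0.114548

0.114548


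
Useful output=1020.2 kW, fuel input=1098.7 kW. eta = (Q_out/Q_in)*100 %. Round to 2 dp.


eta = (1020.2/1098.7)*100 = 92.86 %

92.86 %


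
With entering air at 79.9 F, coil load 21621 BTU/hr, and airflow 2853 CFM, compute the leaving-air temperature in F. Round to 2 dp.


dT = 21621/(1.08*2853) = 7.0170
T_leave = 79.9 - 7.0170 = 72.88 F

72.88 F


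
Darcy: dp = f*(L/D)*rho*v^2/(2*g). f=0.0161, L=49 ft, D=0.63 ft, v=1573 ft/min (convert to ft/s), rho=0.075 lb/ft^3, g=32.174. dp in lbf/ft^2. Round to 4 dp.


v_fps = 1573/60 = 26.2167 ft/s
dp = 0.0161*(49/0.63)*0.075*26.2167^2/(2*32.174) = 1.0031 lbf/ft^2

1.0031 lbf/ft^2


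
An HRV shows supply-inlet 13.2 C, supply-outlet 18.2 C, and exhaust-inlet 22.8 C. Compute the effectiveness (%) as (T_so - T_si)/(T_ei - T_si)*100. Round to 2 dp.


eff = (18.2-13.2)/(22.8-13.2)*100 = 52.08 %

52.08 %


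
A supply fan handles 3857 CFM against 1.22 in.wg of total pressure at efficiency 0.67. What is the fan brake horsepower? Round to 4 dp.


BHP = 3857 * 1.22 / (6356 * 0.67) = 1.1050 hp

1.1050 hp


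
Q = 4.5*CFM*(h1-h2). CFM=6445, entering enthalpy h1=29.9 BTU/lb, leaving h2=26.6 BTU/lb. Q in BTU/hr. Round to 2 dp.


Q = 4.5 * 6445 * (29.9 - 26.6) = 95708.25 BTU/hr

95708.25 BTU/hr


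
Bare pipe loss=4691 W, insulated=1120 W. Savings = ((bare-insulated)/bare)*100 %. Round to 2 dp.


Savings = ((4691-1120)/4691)*100 = 76.12 %

76.12 %


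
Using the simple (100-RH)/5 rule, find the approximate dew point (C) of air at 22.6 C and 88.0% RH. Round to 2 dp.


Td = 22.6 - (100-88.0)/5 = 20.20 C

20.20 C


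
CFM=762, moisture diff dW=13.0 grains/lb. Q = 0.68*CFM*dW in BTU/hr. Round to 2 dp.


Q = 0.68 * 762 * 13.0 = 6736.08 BTU/hr

6736.08 BTU/hr


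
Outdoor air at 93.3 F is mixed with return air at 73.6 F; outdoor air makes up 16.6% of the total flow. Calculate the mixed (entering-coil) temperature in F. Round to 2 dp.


T_mix = 73.6 + (16.6/100)*(93.3-73.6) = 76.87 F

76.87 F


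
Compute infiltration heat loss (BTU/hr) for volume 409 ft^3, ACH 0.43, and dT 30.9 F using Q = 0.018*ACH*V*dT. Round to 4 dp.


Q = 0.018 * 0.43 * 409 * 30.9 = 97.8189 BTU/hr

97.8189 BTU/hr


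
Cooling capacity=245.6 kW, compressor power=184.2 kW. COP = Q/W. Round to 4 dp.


COP = 245.6 / 184.2 = 1.3333

1.3333


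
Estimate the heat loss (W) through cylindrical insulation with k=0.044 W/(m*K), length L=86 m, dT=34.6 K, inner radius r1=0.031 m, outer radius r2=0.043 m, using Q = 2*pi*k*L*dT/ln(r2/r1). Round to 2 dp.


Q = 2*pi*0.044*86*34.6/ln(0.043/0.031) = 2514.07 W

2514.07 W


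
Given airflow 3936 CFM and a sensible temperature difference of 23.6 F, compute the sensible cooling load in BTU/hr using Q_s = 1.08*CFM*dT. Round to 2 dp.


Q = 1.08 * 3936 * 23.6 = 100320.77 BTU/hr

100320.77 BTU/hr


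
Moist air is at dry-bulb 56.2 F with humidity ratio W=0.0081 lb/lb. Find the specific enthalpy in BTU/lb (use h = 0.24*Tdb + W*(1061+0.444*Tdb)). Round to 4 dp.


h = 0.24*56.2 + 0.0081*(1061+0.444*56.2) = 22.2842 BTU/lb

22.2842 BTU/lb


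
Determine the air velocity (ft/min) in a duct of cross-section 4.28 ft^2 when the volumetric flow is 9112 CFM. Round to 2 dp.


V = 9112 / 4.28 = 2128.97 ft/min

2128.97 ft/min


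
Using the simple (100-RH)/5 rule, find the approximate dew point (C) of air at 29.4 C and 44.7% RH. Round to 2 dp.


Td = 29.4 - (100-44.7)/5 = 18.34 C

18.34 C


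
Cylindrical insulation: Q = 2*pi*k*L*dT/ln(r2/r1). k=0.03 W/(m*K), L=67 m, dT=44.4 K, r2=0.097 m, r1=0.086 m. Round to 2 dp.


Q = 2*pi*0.03*67*44.4/ln(0.097/0.086) = 4658.69 W

4658.69 W


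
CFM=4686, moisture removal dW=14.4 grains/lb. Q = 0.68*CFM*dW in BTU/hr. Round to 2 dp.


Q = 0.68 * 4686 * 14.4 = 45885.31 BTU/hr

45885.31 BTU/hr


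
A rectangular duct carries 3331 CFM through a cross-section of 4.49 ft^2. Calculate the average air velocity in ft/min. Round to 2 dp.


V = 3331 / 4.49 = 741.87 ft/min

741.87 ft/min


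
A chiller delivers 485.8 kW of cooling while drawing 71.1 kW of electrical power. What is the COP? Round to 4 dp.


COP = 485.8 / 71.1 = 6.8326

6.8326


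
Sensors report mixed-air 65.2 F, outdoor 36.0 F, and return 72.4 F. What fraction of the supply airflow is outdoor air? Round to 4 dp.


frac = (65.2 - 72.4) / (36.0 - 72.4) = 0.1978

0.1978


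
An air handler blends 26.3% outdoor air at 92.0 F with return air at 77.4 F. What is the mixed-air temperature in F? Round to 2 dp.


T_mix = 77.4 + (26.3/100)*(92.0-77.4) = 81.24 F

81.24 F


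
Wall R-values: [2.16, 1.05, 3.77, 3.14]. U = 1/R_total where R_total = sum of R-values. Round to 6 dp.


R_total = 2.16 + 1.05 + 3.77 + 3.14 = 10.12
U = 1/10.12 = 0.098814

0.098814


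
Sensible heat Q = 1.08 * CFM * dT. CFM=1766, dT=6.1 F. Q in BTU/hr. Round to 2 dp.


Q = 1.08 * 1766 * 6.1 = 11634.41 BTU/hr

11634.41 BTU/hr


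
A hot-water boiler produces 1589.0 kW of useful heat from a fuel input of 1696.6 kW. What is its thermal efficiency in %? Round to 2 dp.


eta = (1589.0/1696.6)*100 = 93.66 %

93.66 %


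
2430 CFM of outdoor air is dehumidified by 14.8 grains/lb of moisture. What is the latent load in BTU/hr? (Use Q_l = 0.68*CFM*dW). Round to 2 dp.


Q = 0.68 * 2430 * 14.8 = 24455.52 BTU/hr

24455.52 BTU/hr


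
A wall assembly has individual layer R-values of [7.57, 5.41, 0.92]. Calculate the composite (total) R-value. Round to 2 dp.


R_total = 7.57 + 5.41 + 0.92 = 13.90

13.90


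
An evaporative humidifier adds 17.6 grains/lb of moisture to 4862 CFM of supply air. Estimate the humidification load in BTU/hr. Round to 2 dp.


Q = 0.68 * 4862 * 17.6 = 58188.42 BTU/hr

58188.42 BTU/hr


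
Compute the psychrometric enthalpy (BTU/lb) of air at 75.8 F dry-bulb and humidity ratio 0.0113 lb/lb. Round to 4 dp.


h = 0.24*75.8 + 0.0113*(1061+0.444*75.8) = 30.5616 BTU/lb

30.5616 BTU/lb


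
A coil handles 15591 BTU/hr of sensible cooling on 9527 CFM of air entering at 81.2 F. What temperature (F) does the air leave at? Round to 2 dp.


dT = 15591/(1.08*9527) = 1.5153
T_leave = 81.2 - 1.5153 = 79.68 F

79.68 F


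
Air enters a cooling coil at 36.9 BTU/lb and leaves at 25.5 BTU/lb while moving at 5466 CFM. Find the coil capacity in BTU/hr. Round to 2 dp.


Q = 4.5 * 5466 * (36.9 - 25.5) = 280405.80 BTU/hr

280405.80 BTU/hr


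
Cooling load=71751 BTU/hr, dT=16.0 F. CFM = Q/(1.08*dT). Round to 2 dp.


CFM = 71751 / (1.08 * 16.0) = 4152.26

4152.26 CFM


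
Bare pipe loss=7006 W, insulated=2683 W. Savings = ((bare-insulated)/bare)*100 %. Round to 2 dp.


Savings = ((7006-2683)/7006)*100 = 61.70 %

61.70 %


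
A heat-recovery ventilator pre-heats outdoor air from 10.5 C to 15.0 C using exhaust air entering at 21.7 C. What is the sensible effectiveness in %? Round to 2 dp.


eff = (15.0-10.5)/(21.7-10.5)*100 = 40.18 %

40.18 %


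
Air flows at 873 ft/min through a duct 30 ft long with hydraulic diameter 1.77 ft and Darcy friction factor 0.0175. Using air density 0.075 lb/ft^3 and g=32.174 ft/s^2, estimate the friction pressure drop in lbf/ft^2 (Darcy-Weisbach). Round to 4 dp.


v_fps = 873/60 = 14.55 ft/s
dp = 0.0175*(30/1.77)*0.075*14.55^2/(2*32.174) = 0.0732 lbf/ft^2

0.0732 lbf/ft^2


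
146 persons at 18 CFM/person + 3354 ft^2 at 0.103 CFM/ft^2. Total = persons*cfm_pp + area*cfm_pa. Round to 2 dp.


Total = 146*18 + 3354*0.103 = 2973.46 CFM

2973.46 CFM


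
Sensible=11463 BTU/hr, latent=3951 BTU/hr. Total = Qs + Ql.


Qt = 11463 + 3951 = 15414 BTU/hr

15414 BTU/hr


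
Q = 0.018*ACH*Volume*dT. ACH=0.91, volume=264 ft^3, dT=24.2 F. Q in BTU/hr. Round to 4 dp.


Q = 0.018 * 0.91 * 264 * 24.2 = 104.6485 BTU/hr

104.6485 BTU/hr


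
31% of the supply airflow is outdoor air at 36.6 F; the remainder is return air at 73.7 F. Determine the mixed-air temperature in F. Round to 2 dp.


T_mix = 0.31*36.6 + 0.69*73.7 = 62.20 F

62.20 F


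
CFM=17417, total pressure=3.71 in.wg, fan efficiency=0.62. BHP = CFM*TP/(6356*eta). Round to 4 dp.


BHP = 17417 * 3.71 / (6356 * 0.62) = 16.3973 hp

16.3973 hp


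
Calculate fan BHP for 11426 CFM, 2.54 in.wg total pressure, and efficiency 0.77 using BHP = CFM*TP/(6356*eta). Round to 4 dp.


BHP = 11426 * 2.54 / (6356 * 0.77) = 5.9300 hp

5.9300 hp


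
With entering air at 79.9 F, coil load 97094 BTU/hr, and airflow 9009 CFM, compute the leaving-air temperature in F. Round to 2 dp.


dT = 97094/(1.08*9009) = 9.9791
T_leave = 79.9 - 9.9791 = 69.92 F

69.92 F


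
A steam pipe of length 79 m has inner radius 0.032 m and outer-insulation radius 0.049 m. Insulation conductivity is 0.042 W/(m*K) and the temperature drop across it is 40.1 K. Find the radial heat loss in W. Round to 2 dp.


Q = 2*pi*0.042*79*40.1/ln(0.049/0.032) = 1962.03 W

1962.03 W


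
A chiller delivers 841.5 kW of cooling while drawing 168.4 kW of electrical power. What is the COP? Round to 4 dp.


COP = 841.5 / 168.4 = 4.9970

4.9970


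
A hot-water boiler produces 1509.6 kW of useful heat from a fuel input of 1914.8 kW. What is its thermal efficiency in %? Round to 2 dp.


eta = (1509.6/1914.8)*100 = 78.84 %

78.84 %


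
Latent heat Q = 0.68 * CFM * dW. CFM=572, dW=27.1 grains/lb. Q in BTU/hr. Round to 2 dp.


Q = 0.68 * 572 * 27.1 = 10540.82 BTU/hr

10540.82 BTU/hr


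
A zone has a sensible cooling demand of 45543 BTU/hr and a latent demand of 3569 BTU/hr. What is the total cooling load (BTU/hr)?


Qt = 45543 + 3569 = 49112 BTU/hr

49112 BTU/hr


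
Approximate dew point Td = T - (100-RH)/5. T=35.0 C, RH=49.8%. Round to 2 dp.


Td = 35.0 - (100-49.8)/5 = 24.96 C

24.96 C


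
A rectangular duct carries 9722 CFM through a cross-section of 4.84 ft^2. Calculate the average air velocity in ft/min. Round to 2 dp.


V = 9722 / 4.84 = 2008.68 ft/min

2008.68 ft/min


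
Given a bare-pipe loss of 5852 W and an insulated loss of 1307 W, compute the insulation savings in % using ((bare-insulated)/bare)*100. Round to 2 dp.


Savings = ((5852-1307)/5852)*100 = 77.67 %

77.67 %


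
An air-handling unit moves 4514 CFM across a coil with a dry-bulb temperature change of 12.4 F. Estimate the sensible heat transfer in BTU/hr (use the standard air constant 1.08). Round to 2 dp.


Q = 1.08 * 4514 * 12.4 = 60451.49 BTU/hr

60451.49 BTU/hr


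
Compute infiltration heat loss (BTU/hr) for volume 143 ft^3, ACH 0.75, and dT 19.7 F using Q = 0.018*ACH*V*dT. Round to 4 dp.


Q = 0.018 * 0.75 * 143 * 19.7 = 38.0309 BTU/hr

38.0309 BTU/hr


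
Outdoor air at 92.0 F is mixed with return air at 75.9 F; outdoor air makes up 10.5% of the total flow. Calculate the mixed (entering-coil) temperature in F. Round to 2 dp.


T_mix = 75.9 + (10.5/100)*(92.0-75.9) = 77.59 F

77.59 F


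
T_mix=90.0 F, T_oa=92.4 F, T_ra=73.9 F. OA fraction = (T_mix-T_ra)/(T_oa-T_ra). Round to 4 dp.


frac = (90.0 - 73.9) / (92.4 - 73.9) = 0.8703

0.8703


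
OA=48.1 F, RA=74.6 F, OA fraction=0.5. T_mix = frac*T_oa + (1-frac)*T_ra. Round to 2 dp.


T_mix = 0.5*48.1 + 0.5*74.6 = 61.35 F

61.35 F


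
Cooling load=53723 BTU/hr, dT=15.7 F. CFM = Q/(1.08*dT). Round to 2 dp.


CFM = 53723 / (1.08 * 15.7) = 3168.38

3168.38 CFM


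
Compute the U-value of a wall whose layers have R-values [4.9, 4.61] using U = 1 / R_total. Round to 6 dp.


R_total = 4.9 + 4.61 = 9.51
U = 1/9.51 = 0.105152

0.105152


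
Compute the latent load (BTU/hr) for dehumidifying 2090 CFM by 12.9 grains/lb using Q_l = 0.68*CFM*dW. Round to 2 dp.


Q = 0.68 * 2090 * 12.9 = 18333.48 BTU/hr

18333.48 BTU/hr


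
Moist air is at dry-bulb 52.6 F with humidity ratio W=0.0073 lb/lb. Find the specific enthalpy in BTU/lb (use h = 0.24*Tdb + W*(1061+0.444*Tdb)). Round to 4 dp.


h = 0.24*52.6 + 0.0073*(1061+0.444*52.6) = 20.5398 BTU/lb

20.5398 BTU/lb


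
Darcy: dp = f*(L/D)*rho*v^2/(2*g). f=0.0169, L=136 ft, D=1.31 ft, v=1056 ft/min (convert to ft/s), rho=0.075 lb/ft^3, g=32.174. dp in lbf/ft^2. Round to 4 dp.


v_fps = 1056/60 = 17.6 ft/s
dp = 0.0169*(136/1.31)*0.075*17.6^2/(2*32.174) = 0.6334 lbf/ft^2

0.6334 lbf/ft^2


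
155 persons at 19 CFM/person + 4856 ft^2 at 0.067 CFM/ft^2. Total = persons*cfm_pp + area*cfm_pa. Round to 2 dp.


Total = 155*19 + 4856*0.067 = 3270.35 CFM

3270.35 CFM


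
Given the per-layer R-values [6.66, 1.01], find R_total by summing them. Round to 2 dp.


R_total = 6.66 + 1.01 = 7.67

7.67


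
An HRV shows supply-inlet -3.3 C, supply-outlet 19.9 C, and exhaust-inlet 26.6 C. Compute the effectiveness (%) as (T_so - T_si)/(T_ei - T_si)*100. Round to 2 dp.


eff = (19.9-(-3.3))/(26.6-(-3.3))*100 = 77.59 %

77.59 %


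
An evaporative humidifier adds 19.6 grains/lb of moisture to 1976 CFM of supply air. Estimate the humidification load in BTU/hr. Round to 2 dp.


Q = 0.68 * 1976 * 19.6 = 26336.13 BTU/hr

26336.13 BTU/hr


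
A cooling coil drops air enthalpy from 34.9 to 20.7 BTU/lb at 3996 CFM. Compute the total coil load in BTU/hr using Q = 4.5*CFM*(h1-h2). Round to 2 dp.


Q = 4.5 * 3996 * (34.9 - 20.7) = 255344.40 BTU/hr

255344.40 BTU/hr


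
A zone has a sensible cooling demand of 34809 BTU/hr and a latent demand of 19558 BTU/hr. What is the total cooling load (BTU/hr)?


Qt = 34809 + 19558 = 54367 BTU/hr

54367 BTU/hr


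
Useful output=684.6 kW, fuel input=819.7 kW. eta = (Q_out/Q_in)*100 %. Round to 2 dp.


eta = (684.6/819.7)*100 = 83.52 %

83.52 %


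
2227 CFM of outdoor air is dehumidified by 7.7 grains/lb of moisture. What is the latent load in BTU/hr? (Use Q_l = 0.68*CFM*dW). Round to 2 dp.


Q = 0.68 * 2227 * 7.7 = 11660.57 BTU/hr

11660.57 BTU/hr


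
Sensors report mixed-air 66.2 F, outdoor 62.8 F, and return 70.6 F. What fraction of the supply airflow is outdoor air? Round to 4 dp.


frac = (66.2 - 70.6) / (62.8 - 70.6) = 0.5641

0.5641


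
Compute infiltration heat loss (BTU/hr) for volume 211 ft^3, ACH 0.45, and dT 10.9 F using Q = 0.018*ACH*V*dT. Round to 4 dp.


Q = 0.018 * 0.45 * 211 * 10.9 = 18.6292 BTU/hr

18.6292 BTU/hr


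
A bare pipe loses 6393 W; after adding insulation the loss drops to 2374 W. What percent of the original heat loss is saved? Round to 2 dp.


Savings = ((6393-2374)/6393)*100 = 62.87 %

62.87 %


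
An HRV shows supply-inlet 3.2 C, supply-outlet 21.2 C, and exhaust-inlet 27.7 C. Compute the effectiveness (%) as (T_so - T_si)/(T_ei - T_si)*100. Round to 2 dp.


eff = (21.2-3.2)/(27.7-3.2)*100 = 73.47 %

73.47 %


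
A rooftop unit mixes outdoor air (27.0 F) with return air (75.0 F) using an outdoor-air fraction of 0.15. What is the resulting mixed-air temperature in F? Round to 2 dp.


T_mix = 0.15*27.0 + 0.85*75.0 = 67.80 F

67.80 F


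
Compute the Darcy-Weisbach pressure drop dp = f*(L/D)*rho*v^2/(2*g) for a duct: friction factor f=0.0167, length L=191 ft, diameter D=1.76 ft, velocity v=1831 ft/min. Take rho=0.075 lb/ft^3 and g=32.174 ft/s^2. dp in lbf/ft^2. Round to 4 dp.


v_fps = 1831/60 = 30.5167 ft/s
dp = 0.0167*(191/1.76)*0.075*30.5167^2/(2*32.174) = 1.9672 lbf/ft^2

1.9672 lbf/ft^2


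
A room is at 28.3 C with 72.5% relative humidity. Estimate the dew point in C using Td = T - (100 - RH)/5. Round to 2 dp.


Td = 28.3 - (100-72.5)/5 = 22.80 C

22.80 C


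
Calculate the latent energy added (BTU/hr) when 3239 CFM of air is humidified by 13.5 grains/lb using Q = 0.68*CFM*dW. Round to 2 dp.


Q = 0.68 * 3239 * 13.5 = 29734.02 BTU/hr

29734.02 BTU/hr


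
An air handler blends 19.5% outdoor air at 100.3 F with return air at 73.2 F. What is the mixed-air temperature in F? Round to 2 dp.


T_mix = 73.2 + (19.5/100)*(100.3-73.2) = 78.48 F

78.48 F


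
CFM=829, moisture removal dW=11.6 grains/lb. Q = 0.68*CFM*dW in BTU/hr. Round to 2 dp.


Q = 0.68 * 829 * 11.6 = 6539.15 BTU/hr

6539.15 BTU/hr


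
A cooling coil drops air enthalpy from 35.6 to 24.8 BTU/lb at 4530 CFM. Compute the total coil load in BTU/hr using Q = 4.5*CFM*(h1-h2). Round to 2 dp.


Q = 4.5 * 4530 * (35.6 - 24.8) = 220158.00 BTU/hr

220158.00 BTU/hr


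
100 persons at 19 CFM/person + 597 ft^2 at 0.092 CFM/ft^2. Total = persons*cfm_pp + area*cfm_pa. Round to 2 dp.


Total = 100*19 + 597*0.092 = 1954.92 CFM

1954.92 CFM


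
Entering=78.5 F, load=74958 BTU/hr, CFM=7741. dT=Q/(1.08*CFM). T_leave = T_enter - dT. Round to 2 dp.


dT = 74958/(1.08*7741) = 8.9660
T_leave = 78.5 - 8.9660 = 69.53 F

69.53 F


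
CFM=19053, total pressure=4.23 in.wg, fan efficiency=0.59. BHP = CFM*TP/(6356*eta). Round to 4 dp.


BHP = 19053 * 4.23 / (6356 * 0.59) = 21.4916 hp

21.4916 hp


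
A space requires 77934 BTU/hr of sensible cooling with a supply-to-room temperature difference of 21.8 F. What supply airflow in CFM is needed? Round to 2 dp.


CFM = 77934 / (1.08 * 21.8) = 3310.14

3310.14 CFM


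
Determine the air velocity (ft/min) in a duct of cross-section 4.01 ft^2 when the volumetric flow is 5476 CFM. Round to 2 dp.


V = 5476 / 4.01 = 1365.59 ft/min

1365.59 ft/min


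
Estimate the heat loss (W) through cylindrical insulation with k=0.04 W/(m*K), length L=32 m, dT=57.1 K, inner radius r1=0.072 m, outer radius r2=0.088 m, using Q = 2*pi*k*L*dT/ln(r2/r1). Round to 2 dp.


Q = 2*pi*0.04*32*57.1/ln(0.088/0.072) = 2288.45 W

2288.45 W


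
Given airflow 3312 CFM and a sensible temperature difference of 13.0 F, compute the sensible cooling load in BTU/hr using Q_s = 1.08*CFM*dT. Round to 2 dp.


Q = 1.08 * 3312 * 13.0 = 46500.48 BTU/hr

46500.48 BTU/hr


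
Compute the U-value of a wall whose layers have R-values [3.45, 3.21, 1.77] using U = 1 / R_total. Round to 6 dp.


R_total = 3.45 + 3.21 + 1.77 = 8.43
U = 1/8.43 = 0.118624

0.118624


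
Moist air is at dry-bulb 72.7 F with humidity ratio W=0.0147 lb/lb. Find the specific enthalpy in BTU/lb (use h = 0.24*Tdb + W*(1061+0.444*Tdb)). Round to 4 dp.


h = 0.24*72.7 + 0.0147*(1061+0.444*72.7) = 33.5192 BTU/lb

33.5192 BTU/lb


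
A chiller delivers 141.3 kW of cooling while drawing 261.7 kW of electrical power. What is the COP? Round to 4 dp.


COP = 141.3 / 261.7 = 0.5399

0.5399


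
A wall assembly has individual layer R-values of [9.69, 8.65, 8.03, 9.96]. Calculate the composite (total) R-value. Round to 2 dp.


R_total = 9.69 + 8.65 + 8.03 + 9.96 = 36.33

36.33


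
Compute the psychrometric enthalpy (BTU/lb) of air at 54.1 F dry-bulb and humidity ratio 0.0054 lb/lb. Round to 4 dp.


h = 0.24*54.1 + 0.0054*(1061+0.444*54.1) = 18.8431 BTU/lb

18.8431 BTU/lb


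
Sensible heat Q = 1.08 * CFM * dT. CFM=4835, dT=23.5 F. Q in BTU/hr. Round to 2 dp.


Q = 1.08 * 4835 * 23.5 = 122712.30 BTU/hr

122712.30 BTU/hr
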